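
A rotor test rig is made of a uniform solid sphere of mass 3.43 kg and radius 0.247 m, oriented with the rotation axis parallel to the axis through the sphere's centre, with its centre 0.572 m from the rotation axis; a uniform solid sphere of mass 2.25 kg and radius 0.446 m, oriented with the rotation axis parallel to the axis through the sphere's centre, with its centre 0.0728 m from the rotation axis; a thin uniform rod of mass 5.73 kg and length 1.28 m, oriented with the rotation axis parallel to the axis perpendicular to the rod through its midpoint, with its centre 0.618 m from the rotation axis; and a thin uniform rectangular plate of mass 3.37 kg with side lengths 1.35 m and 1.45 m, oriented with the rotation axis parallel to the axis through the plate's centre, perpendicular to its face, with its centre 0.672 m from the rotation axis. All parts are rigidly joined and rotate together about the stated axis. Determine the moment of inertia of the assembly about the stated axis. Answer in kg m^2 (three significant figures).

6.99

Solid sphere: I_cm = (2/5)MR² = (2/5)(3.43)(0.247)² = 0.083704 kg m^2; centre at d = 0.572 m, so I = I_cm + Md² gives I = 0.083704 + (3.43)(0.572)² = 1.2059 kg m^2.
Solid sphere: I_cm = (2/5)MR² = (2/5)(2.25)(0.446)² = 0.17902 kg m^2; centre at d = 0.0728 m, so I = I_cm + Md² gives I = 0.17902 + (2.25)(0.0728)² = 0.19095 kg m^2.
Thin rod: I_cm = (1/12)ML² = (1/12)(5.73)(1.28)² = 0.78234 kg m^2; centre at d = 0.618 m, so I = I_cm + Md² gives I = 0.78234 + (5.73)(0.618)² = 2.9708 kg m^2.
Rectangular plate: I_cm = (1/12)M(a²+b²) = (1/12)(3.37)[(1.35)² + (1.45)²] = 1.1023 kg m^2; centre at d = 0.672 m, so I = I_cm + Md² gives I = 1.1023 + (3.37)(0.672)² = 2.6241 kg m^2.
Total I = 1.2059 + 0.19095 + 2.9708 + 2.6241 = 6.9918 kg m^2.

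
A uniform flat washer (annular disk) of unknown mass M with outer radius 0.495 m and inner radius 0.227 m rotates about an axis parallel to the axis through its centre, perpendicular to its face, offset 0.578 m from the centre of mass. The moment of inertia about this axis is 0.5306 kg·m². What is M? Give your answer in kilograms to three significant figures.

I = I_cm + Md² = (1/2)M(R²+r²) + Md² = M·[0.5·[(0.495)² + (0.227)²] + (0.578)²] = M·0.48236.
So M = 0.5306 / 0.48236 = 1.1 kg.

1.10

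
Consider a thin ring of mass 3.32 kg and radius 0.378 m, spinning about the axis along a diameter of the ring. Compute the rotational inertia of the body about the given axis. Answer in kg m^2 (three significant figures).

I_cm = (1/2)MR² = (1/2)(3.32)(0.378)² = 0.23719 kg m^2; axis through the centre, so I = 0.23719 kg m^2.

0.237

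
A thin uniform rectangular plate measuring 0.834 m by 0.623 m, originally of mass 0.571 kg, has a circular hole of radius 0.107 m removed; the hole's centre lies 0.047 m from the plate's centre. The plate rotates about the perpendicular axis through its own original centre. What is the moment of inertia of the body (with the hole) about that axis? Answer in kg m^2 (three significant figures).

Unpierced body about its centre: I₀ = (1/12)M(a²+b²) = (1/12)(0.571)[(0.834)² + (0.623)²] = 0.051565 kg m^2.
The removed disk has mass m = M·πr²/(ab) = (0.571)·π(0.107)²/(0.834·0.623) = 0.039528 kg (same uniform areal density).
Its moment of inertia about the rotation axis (parallel-axis theorem): I_hole = (1/2)mr² + md² = (1/2)(0.039528)(0.107)² + (0.039528)(0.047)² = 0.00031359 kg m^2.
Treating the hole as negative mass, I = I₀ − I_hole = 0.051565 − 0.00031359 = 0.051252 kg m^2.

0.0513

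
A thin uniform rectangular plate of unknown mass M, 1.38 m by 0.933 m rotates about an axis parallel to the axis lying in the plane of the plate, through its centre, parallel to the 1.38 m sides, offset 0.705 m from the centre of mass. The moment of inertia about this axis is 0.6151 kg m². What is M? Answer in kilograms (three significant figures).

I = I_cm + Md² = (1/12)Mb² + Md² = M·[0.0833333·(0.933)² + (0.705)²] = M·0.56957.
So M = 0.6151 / 0.56957 = 1.0799 kg.

1.08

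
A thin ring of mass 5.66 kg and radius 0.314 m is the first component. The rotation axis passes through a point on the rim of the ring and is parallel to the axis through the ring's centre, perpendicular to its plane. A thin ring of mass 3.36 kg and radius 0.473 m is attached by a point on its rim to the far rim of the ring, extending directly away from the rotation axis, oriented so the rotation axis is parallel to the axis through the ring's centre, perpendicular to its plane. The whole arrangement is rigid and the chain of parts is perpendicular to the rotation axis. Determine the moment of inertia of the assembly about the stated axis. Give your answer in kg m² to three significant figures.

5.94

Thin ring: I_cm = MR² = (5.66)(0.314)² = 0.55805 kg m²; centre at d = 0.314 m, so the parallel axis theorem gives I = 0.55805 + (5.66)(0.314)² = 1.1161 kg m².
Thin ring: I_cm = MR² = (3.36)(0.473)² = 0.75173 kg m²; centre at d = 0.314 + 0.314 + 0.473 = 1.101 m, so the parallel axis theorem gives I = 0.75173 + (3.36)(1.101)² = 4.8247 kg m².
Total I = 1.1161 + 4.8247 = 5.9408 kg m².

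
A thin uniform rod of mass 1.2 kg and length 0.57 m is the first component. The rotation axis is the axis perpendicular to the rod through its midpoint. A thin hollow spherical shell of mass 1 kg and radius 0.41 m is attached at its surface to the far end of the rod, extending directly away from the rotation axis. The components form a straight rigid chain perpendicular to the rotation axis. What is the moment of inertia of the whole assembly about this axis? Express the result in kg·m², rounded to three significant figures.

0.628

Thin rod: I_cm = (1/12)ML² = (1/12)(1.2)(0.57)² = 0.03249 kg·m²; axis through the centre, so I = 0.03249 kg·m².
Spherical shell: I_cm = (2/3)MR² = (2/3)(1)(0.41)² = 0.11207 kg·m²; centre at d = 0.285 + 0.41 = 0.695 m, so I = I_cm + Md² gives I = 0.11207 + (1)(0.695)² = 0.59509 kg·m².
Total I = 0.03249 + 0.59509 = 0.62758 kg·m².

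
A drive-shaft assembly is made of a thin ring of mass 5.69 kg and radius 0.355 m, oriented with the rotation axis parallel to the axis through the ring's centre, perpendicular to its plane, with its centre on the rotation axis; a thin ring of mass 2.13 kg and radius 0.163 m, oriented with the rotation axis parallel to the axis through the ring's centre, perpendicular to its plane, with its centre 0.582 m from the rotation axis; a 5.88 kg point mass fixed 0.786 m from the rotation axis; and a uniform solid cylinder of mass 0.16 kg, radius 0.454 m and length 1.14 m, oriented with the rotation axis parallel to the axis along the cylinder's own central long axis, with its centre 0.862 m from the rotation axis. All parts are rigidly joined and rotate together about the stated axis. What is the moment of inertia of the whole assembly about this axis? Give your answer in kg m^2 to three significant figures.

5.26

Thin ring: I_cm = MR² = (5.69)(0.355)² = 0.71708 kg m^2; axis through the centre, so I = 0.71708 kg m^2.
Thin ring: I_cm = MR² = (2.13)(0.163)² = 0.056592 kg m^2; centre at d = 0.582 m, so the parallel axis theorem gives I = 0.056592 + (2.13)(0.582)² = 0.77807 kg m^2.
Point mass: I_cm = 0; centre at d = 0.786 m, so the parallel axis theorem gives I = 0 + (5.88)(0.786)² = 3.6326 kg m^2.
Solid cylinder: I_cm = (1/2)MR² = (1/2)(0.16)(0.454)² = 0.016489 kg m^2; centre at d = 0.862 m, so the parallel axis theorem gives I = 0.016489 + (0.16)(0.862)² = 0.13538 kg m^2.
Total I = 0.71708 + 0.77807 + 3.6326 + 0.13538 = 5.2632 kg m^2.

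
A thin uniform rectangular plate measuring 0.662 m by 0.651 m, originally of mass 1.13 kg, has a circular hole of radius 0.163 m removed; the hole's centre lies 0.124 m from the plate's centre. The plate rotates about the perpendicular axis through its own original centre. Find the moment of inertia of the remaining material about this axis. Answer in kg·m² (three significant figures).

Unpierced body about its centre: I₀ = (1/12)M(a²+b²) = (1/12)(1.13)[(0.662)² + (0.651)²] = 0.081176 kg·m².
The removed disk has mass m = M·πr²/(ab) = (1.13)·π(0.163)²/(0.662·0.651) = 0.21886 kg (same uniform areal density).
Its moment of inertia about the rotation axis (parallel-axis theorem): I_hole = (1/2)mr² + md² = (1/2)(0.21886)(0.163)² + (0.21886)(0.124)² = 0.0062726 kg·m².
Treating the hole as negative mass, I = I₀ − I_hole = 0.081176 − 0.0062726 = 0.074903 kg·m².

0.0749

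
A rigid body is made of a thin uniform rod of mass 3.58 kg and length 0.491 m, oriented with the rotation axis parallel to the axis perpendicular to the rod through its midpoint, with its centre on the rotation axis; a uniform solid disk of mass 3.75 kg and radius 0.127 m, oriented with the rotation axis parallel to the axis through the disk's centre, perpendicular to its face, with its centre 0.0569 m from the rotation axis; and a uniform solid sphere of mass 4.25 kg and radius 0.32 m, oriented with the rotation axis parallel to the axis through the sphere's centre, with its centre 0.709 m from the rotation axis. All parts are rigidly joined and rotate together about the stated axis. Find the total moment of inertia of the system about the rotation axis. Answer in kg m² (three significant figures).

Thin rod: I_cm = (1/12)ML² = (1/12)(3.58)(0.491)² = 0.071922 kg m²; axis through the centre, so I = 0.071922 kg m².
Solid disk: I_cm = (1/2)MR² = (1/2)(3.75)(0.127)² = 0.030242 kg m²; centre at d = 0.0569 m, so I = I_cm + Md² gives I = 0.030242 + (3.75)(0.0569)² = 0.042383 kg m².
Solid sphere: I_cm = (2/5)MR² = (2/5)(4.25)(0.32)² = 0.17408 kg m²; centre at d = 0.709 m, so I = I_cm + Md² gives I = 0.17408 + (4.25)(0.709)² = 2.3105 kg m².
Total I = 0.071922 + 0.042383 + 2.3105 = 2.4248 kg m².

2.42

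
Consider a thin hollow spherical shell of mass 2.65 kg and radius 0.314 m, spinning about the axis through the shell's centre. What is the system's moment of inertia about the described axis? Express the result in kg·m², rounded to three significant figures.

0.174

I_cm = (2/3)MR² = (2/3)(2.65)(0.314)² = 0.17419 kg·m²; axis through the centre, so I = 0.17419 kg·m².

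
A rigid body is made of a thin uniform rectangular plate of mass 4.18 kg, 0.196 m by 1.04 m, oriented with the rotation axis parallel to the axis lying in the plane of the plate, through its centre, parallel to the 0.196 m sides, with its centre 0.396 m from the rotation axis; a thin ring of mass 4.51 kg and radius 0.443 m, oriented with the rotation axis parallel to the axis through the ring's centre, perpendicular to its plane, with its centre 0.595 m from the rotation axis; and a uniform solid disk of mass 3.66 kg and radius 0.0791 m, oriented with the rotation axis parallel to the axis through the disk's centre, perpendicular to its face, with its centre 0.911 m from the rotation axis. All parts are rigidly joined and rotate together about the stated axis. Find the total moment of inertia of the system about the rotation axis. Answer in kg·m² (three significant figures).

6.56

Rectangular plate: I_cm = (1/12)Mb² = (1/12)(4.18)(1.04)² = 0.37676 kg·m²; centre at d = 0.396 m, so the parallel axis theorem gives I = 0.37676 + (4.18)(0.396)² = 1.0322 kg·m².
Thin ring: I_cm = MR² = (4.51)(0.443)² = 0.88508 kg·m²; centre at d = 0.595 m, so the parallel axis theorem gives I = 0.88508 + (4.51)(0.595)² = 2.4817 kg·m².
Solid disk: I_cm = (1/2)MR² = (1/2)(3.66)(0.0791)² = 0.01145 kg·m²; centre at d = 0.911 m, so the parallel axis theorem gives I = 0.01145 + (3.66)(0.911)² = 3.049 kg·m².
Total I = 1.0322 + 2.4817 + 3.049 = 6.5629 kg·m².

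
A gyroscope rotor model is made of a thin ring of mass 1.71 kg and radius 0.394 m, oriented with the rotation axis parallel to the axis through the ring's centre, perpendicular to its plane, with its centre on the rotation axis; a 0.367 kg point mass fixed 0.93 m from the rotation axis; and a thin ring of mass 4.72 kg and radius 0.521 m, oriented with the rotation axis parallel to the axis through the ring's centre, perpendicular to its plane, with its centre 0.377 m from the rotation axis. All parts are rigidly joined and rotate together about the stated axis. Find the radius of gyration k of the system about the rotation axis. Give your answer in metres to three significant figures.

0.611

Thin ring: I_cm = MR² = (1.71)(0.394)² = 0.26545 kg m^2; axis through the centre, so I = 0.26545 kg m^2.
Point mass: I_cm = 0; centre at d = 0.93 m, so I = I_cm + Md² gives I = 0 + (0.367)(0.93)² = 0.31742 kg m^2.
Thin ring: I_cm = MR² = (4.72)(0.521)² = 1.2812 kg m^2; centre at d = 0.377 m, so I = I_cm + Md² gives I = 1.2812 + (4.72)(0.377)² = 1.9521 kg m^2.
Total I = 2.5349 kg m^2; total mass M = 6.797 kg.
k = √(I/M) = √(2.5349/6.797) = 0.61069 m.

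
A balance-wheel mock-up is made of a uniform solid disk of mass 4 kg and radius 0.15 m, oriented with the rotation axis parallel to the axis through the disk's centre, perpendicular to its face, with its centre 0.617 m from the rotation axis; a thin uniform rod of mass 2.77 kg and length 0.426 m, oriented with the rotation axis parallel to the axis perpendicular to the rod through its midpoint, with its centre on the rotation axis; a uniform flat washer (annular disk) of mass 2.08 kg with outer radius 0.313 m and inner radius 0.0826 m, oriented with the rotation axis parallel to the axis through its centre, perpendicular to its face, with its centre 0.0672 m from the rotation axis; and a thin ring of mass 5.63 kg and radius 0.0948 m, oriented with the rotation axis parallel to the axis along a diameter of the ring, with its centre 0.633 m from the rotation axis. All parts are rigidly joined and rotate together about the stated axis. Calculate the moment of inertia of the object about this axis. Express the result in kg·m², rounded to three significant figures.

Solid disk: I_cm = (1/2)MR² = (1/2)(4)(0.15)² = 0.045 kg·m²; centre at d = 0.617 m, so the parallel axis theorem gives I = 0.045 + (4)(0.617)² = 1.5678 kg·m².
Thin rod: I_cm = (1/12)ML² = (1/12)(2.77)(0.426)² = 0.041891 kg·m²; axis through the centre, so I = 0.041891 kg·m².
Annular disk: I_cm = (1/2)M(R²+r²) = (1/2)(2.08)[(0.313)² + (0.0826)²] = 0.10898 kg·m²; centre at d = 0.0672 m, so the parallel axis theorem gives I = 0.10898 + (2.08)(0.0672)² = 0.11838 kg·m².
Thin ring: I_cm = (1/2)MR² = (1/2)(5.63)(0.0948)² = 0.025299 kg·m²; centre at d = 0.633 m, so the parallel axis theorem gives I = 0.025299 + (5.63)(0.633)² = 2.2812 kg·m².
Total I = 1.5678 + 0.041891 + 0.11838 + 2.2812 = 4.0092 kg·m².

4.01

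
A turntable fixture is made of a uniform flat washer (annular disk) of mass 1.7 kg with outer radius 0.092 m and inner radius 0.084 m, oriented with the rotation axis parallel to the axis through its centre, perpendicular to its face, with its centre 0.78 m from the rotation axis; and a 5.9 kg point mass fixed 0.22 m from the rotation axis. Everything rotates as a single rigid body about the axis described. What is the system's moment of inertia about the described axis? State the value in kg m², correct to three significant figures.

Annular disk: I_cm = (1/2)M(R²+r²) = (1/2)(1.7)[(0.092)² + (0.084)²] = 0.013192 kg m²; centre at d = 0.78 m, so I = I_cm + Md² gives I = 0.013192 + (1.7)(0.78)² = 1.0475 kg m².
Point mass: I_cm = 0; centre at d = 0.22 m, so I = I_cm + Md² gives I = 0 + (5.9)(0.22)² = 0.28556 kg m².
Total I = 1.0475 + 0.28556 = 1.333 kg m².

1.33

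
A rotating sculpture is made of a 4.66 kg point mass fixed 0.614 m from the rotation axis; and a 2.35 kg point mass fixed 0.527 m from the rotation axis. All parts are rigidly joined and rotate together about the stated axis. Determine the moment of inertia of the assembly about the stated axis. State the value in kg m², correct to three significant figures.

2.41

Point mass: I_cm = 0; centre at d = 0.614 m, so the parallel axis theorem gives I = 0 + (4.66)(0.614)² = 1.7568 kg m².
Point mass: I_cm = 0; centre at d = 0.527 m, so the parallel axis theorem gives I = 0 + (2.35)(0.527)² = 0.65266 kg m².
Total I = 1.7568 + 0.65266 = 2.4095 kg m².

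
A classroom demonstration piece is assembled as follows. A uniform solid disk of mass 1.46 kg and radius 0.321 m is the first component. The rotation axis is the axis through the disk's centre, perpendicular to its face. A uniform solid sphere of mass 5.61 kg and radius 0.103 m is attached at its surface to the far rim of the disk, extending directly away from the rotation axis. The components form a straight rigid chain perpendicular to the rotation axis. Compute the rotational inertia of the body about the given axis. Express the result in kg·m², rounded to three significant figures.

Solid disk: I_cm = (1/2)MR² = (1/2)(1.46)(0.321)² = 0.07522 kg·m²; axis through the centre, so I = 0.07522 kg·m².
Solid sphere: I_cm = (2/5)MR² = (2/5)(5.61)(0.103)² = 0.023807 kg·m²; centre at d = 0.321 + 0.103 = 0.424 m, so the parallel axis theorem gives I = 0.023807 + (5.61)(0.424)² = 1.0323 kg·m².
Total I = 0.07522 + 1.0323 = 1.1076 kg·m².

1.11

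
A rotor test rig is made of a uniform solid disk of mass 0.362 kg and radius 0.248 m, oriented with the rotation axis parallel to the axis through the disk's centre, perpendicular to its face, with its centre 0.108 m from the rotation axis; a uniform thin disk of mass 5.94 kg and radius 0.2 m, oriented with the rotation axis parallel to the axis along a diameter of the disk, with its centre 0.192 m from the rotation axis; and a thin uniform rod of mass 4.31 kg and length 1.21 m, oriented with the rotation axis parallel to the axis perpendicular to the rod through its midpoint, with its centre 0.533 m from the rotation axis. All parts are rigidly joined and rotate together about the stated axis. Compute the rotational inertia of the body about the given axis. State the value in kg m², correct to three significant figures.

Solid disk: I_cm = (1/2)MR² = (1/2)(0.362)(0.248)² = 0.011132 kg m²; centre at d = 0.108 m, so the parallel axis theorem gives I = 0.011132 + (0.362)(0.108)² = 0.015355 kg m².
Thin disk: I_cm = (1/4)MR² = (1/4)(5.94)(0.2)² = 0.0594 kg m²; centre at d = 0.192 m, so the parallel axis theorem gives I = 0.0594 + (5.94)(0.192)² = 0.27837 kg m².
Thin rod: I_cm = (1/12)ML² = (1/12)(4.31)(1.21)² = 0.52586 kg m²; centre at d = 0.533 m, so the parallel axis theorem gives I = 0.52586 + (4.31)(0.533)² = 1.7503 kg m².
Total I = 0.015355 + 0.27837 + 1.7503 = 2.044 kg m².

2.04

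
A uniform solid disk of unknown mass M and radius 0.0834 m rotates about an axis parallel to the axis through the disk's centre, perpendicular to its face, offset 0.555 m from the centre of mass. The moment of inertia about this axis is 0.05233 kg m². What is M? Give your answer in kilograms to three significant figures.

0.168

I = I_cm + Md² = (1/2)MR² + Md² = M·[0.5·(0.0834)² + (0.555)²] = M·0.3115.
So M = 0.05233 / 0.3115 = 0.16799 kg.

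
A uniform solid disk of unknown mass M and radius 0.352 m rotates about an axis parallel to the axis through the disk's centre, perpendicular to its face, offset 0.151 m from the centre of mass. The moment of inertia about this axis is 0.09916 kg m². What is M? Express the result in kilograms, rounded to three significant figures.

1.17

I = I_cm + Md² = (1/2)MR² + Md² = M·[0.5·(0.352)² + (0.151)²] = M·0.084753.
So M = 0.09916 / 0.084753 = 1.17 kg.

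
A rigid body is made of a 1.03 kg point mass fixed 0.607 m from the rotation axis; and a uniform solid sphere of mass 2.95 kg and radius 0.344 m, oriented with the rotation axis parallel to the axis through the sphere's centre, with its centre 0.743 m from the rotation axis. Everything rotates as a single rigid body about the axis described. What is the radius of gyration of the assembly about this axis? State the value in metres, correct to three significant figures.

0.735

Point mass: I_cm = 0; centre at d = 0.607 m, so the parallel axis theorem gives I = 0 + (1.03)(0.607)² = 0.3795 kg m².
Solid sphere: I_cm = (2/5)MR² = (2/5)(2.95)(0.344)² = 0.13964 kg m²; centre at d = 0.743 m, so the parallel axis theorem gives I = 0.13964 + (2.95)(0.743)² = 1.7682 kg m².
Total I = 2.1477 kg m²; total mass M = 3.98 kg.
k = √(I/M) = √(2.1477/3.98) = 0.73459 m.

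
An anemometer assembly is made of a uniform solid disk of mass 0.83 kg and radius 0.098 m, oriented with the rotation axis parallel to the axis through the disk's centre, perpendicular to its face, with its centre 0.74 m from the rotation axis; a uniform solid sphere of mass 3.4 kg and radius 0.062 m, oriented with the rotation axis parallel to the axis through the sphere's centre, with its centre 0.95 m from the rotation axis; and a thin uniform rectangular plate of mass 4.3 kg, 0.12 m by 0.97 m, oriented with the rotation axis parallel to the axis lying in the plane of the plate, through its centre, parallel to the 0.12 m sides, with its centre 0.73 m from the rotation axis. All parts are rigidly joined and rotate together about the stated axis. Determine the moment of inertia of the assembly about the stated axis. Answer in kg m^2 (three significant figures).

6.16

Solid disk: I_cm = (1/2)MR² = (1/2)(0.83)(0.098)² = 0.0039857 kg m^2; centre at d = 0.74 m, so the parallel axis theorem gives I = 0.0039857 + (0.83)(0.74)² = 0.45849 kg m^2.
Solid sphere: I_cm = (2/5)MR² = (2/5)(3.4)(0.062)² = 0.0052278 kg m^2; centre at d = 0.95 m, so the parallel axis theorem gives I = 0.0052278 + (3.4)(0.95)² = 3.0737 kg m^2.
Rectangular plate: I_cm = (1/12)Mb² = (1/12)(4.3)(0.97)² = 0.33716 kg m^2; centre at d = 0.73 m, so the parallel axis theorem gives I = 0.33716 + (4.3)(0.73)² = 2.6286 kg m^2.
Total I = 0.45849 + 3.0737 + 2.6286 = 6.1608 kg m^2.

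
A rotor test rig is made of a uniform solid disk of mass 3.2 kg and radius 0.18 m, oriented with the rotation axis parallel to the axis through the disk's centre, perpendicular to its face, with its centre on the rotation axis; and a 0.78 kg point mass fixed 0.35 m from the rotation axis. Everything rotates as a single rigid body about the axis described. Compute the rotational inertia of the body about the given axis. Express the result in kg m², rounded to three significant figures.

Solid disk: I_cm = (1/2)MR² = (1/2)(3.2)(0.18)² = 0.05184 kg m²; axis through the centre, so I = 0.05184 kg m².
Point mass: I_cm = 0; centre at d = 0.35 m, so I = I_cm + Md² gives I = 0 + (0.78)(0.35)² = 0.09555 kg m².
Total I = 0.05184 + 0.09555 = 0.14739 kg m².

0.147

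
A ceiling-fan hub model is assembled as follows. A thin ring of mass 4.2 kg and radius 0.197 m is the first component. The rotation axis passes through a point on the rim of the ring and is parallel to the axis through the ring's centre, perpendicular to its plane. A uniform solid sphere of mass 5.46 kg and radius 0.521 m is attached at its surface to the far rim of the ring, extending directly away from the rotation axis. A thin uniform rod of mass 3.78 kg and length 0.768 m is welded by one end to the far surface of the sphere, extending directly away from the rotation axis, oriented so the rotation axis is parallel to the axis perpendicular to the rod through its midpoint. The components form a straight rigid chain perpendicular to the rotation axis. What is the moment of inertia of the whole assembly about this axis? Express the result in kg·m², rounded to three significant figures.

Thin ring: I_cm = MR² = (4.2)(0.197)² = 0.163 kg·m²; centre at d = 0.197 m, so I = I_cm + Md² gives I = 0.163 + (4.2)(0.197)² = 0.326 kg·m².
Solid sphere: I_cm = (2/5)MR² = (2/5)(5.46)(0.521)² = 0.59283 kg·m²; centre at d = 0.197 + 0.197 + 0.521 = 0.915 m, so I = I_cm + Md² gives I = 0.59283 + (5.46)(0.915)² = 5.1641 kg·m².
Thin rod: I_cm = (1/12)ML² = (1/12)(3.78)(0.768)² = 0.18579 kg·m²; centre at d = 0.197 + 0.197 + 0.521 + 0.521 + 0.384 = 1.82 m, so I = I_cm + Md² gives I = 0.18579 + (3.78)(1.82)² = 12.707 kg·m².
Total I = 0.326 + 5.1641 + 12.707 = 18.197 kg·m².

18.2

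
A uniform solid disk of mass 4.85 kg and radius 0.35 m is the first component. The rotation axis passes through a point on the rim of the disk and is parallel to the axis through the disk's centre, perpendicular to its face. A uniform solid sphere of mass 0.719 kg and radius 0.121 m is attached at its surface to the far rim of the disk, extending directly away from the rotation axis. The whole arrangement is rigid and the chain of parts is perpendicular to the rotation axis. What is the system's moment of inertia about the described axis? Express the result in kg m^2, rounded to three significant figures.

Solid disk: I_cm = (1/2)MR² = (1/2)(4.85)(0.35)² = 0.29706 kg m^2; centre at d = 0.35 m, so I = I_cm + Md² gives I = 0.29706 + (4.85)(0.35)² = 0.89119 kg m^2.
Solid sphere: I_cm = (2/5)MR² = (2/5)(0.719)(0.121)² = 0.0042108 kg m^2; centre at d = 0.35 + 0.35 + 0.121 = 0.821 m, so I = I_cm + Md² gives I = 0.0042108 + (0.719)(0.821)² = 0.48885 kg m^2.
Total I = 0.89119 + 0.48885 = 1.38 kg m^2.

1.38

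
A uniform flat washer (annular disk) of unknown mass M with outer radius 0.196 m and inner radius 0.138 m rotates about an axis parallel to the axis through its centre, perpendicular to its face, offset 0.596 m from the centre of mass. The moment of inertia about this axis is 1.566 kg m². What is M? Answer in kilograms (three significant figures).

I = I_cm + Md² = (1/2)M(R²+r²) + Md² = M·[0.5·[(0.196)² + (0.138)²] + (0.596)²] = M·0.38395.
So M = 1.566 / 0.38395 = 4.0787 kg.

4.08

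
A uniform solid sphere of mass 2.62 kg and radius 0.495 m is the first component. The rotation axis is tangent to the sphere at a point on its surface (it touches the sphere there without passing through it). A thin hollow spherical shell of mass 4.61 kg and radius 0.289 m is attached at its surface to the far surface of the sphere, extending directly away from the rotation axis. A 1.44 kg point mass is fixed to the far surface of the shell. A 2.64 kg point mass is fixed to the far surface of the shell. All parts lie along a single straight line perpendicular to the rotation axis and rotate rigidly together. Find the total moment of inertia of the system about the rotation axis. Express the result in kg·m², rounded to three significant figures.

Solid sphere: I_cm = (2/5)MR² = (2/5)(2.62)(0.495)² = 0.25679 kg·m²; centre at d = 0.495 m, so I = I_cm + Md² gives I = 0.25679 + (2.62)(0.495)² = 0.89875 kg·m².
Spherical shell: I_cm = (2/3)MR² = (2/3)(4.61)(0.289)² = 0.25669 kg·m²; centre at d = 0.495 + 0.495 + 0.289 = 1.279 m, so I = I_cm + Md² gives I = 0.25669 + (4.61)(1.279)² = 7.7979 kg·m².
Point mass: I_cm = 0; centre at d = 0.495 + 0.495 + 0.289 + 0.289 = 1.568 m, so I = I_cm + Md² gives I = 0 + (1.44)(1.568)² = 3.5404 kg·m².
Point mass: I_cm = 0; centre at d = 0.495 + 0.495 + 0.289 + 0.289 = 1.568 m, so I = I_cm + Md² gives I = 0 + (2.64)(1.568)² = 6.4908 kg·m².
Total I = 0.89875 + 7.7979 + 3.5404 + 6.4908 = 18.728 kg·m².

18.7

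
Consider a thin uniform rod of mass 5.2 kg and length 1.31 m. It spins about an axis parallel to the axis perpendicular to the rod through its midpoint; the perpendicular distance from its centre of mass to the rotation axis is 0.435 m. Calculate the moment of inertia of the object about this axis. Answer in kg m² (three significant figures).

1.73

I_cm = (1/12)ML² = (1/12)(5.2)(1.31)² = 0.74364 kg m²; centre at d = 0.435 m, so I = I_cm + Md² gives I = 0.74364 + (5.2)(0.435)² = 1.7276 kg m².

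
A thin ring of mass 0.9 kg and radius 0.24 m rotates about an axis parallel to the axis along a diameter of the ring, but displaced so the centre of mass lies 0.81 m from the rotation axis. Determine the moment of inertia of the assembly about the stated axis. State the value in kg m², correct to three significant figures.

I_cm = (1/2)MR² = (1/2)(0.9)(0.24)² = 0.02592 kg m²; centre at d = 0.81 m, so the parallel axis theorem gives I = 0.02592 + (0.9)(0.81)² = 0.61641 kg m².

0.616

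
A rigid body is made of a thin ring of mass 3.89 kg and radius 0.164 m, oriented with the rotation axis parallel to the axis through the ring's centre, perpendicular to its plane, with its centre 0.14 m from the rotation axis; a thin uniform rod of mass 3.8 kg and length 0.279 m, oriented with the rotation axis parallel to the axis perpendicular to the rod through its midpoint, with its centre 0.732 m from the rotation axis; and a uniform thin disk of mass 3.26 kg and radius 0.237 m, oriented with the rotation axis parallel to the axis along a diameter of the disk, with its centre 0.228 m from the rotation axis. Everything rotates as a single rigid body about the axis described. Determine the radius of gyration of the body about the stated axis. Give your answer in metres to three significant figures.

0.474

Thin ring: I_cm = MR² = (3.89)(0.164)² = 0.10463 kg m^2; centre at d = 0.14 m, so the parallel axis theorem gives I = 0.10463 + (3.89)(0.14)² = 0.18087 kg m^2.
Thin rod: I_cm = (1/12)ML² = (1/12)(3.8)(0.279)² = 0.02465 kg m^2; centre at d = 0.732 m, so the parallel axis theorem gives I = 0.02465 + (3.8)(0.732)² = 2.0608 kg m^2.
Thin disk: I_cm = (1/4)MR² = (1/4)(3.26)(0.237)² = 0.045778 kg m^2; centre at d = 0.228 m, so the parallel axis theorem gives I = 0.045778 + (3.26)(0.228)² = 0.21525 kg m^2.
Total I = 2.4569 kg m^2; total mass M = 10.95 kg.
k = √(I/M) = √(2.4569/10.95) = 0.47368 m.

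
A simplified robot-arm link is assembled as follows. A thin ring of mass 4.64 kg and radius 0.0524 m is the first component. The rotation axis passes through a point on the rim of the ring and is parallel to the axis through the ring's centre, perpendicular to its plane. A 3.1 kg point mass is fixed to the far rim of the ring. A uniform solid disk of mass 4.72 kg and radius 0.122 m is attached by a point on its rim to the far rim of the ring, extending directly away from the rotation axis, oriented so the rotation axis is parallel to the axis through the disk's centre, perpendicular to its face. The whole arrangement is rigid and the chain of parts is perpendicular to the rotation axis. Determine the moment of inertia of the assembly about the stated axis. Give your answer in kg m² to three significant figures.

Thin ring: I_cm = MR² = (4.64)(0.0524)² = 0.01274 kg m²; centre at d = 0.0524 m, so the parallel axis theorem gives I = 0.01274 + (4.64)(0.0524)² = 0.025481 kg m².
Point mass: I_cm = 0; centre at d = 0.0524 + 0.0524 = 0.1048 m, so the parallel axis theorem gives I = 0 + (3.1)(0.1048)² = 0.034047 kg m².
Solid disk: I_cm = (1/2)MR² = (1/2)(4.72)(0.122)² = 0.035126 kg m²; centre at d = 0.0524 + 0.0524 + 0.122 = 0.2268 m, so the parallel axis theorem gives I = 0.035126 + (4.72)(0.2268)² = 0.27791 kg m².
Total I = 0.025481 + 0.034047 + 0.27791 = 0.33744 kg m².

0.337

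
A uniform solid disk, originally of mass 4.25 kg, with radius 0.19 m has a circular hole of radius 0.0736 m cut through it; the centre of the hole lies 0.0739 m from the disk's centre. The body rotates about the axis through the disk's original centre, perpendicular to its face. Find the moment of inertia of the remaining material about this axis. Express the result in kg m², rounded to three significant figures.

Unpierced body about its centre: I₀ = (1/2)MR² = (1/2)(4.25)(0.19)² = 0.076713 kg m².
The removed disk has mass m = M·(r/R)² = (4.25)(0.0736/0.19)² = 0.63773 kg (same uniform areal density).
Its moment of inertia about the rotation axis (parallel-axis theorem): I_hole = (1/2)mr² + md² = (1/2)(0.63773)(0.0736)² + (0.63773)(0.0739)² = 0.0052101 kg m².
Treating the hole as negative mass, I = I₀ − I_hole = 0.076713 − 0.0052101 = 0.071502 kg m².

0.0715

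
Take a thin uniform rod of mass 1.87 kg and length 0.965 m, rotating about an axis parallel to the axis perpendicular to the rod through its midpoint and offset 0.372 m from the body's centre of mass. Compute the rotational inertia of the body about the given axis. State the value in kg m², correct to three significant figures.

0.404

I_cm = (1/12)ML² = (1/12)(1.87)(0.965)² = 0.14512 kg m²; centre at d = 0.372 m, so I = I_cm + Md² gives I = 0.14512 + (1.87)(0.372)² = 0.40389 kg m².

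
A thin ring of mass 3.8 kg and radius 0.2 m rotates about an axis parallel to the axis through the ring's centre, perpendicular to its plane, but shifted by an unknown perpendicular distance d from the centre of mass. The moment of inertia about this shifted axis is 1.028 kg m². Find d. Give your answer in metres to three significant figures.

About the centre-of-mass axis, I_cm = MR² = (3.8)(0.2)² = 0.152 kg m².
Parallel axis theorem: I = I_cm + Md², so Md² = 1.028 − 0.152 = 0.876 kg m².
d = √(0.876 / 3.8) = 0.48013 m.

0.480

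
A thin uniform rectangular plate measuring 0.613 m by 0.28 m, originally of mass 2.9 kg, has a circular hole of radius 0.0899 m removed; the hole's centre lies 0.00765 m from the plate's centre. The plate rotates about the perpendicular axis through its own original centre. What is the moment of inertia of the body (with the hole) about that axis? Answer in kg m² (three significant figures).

0.108

Unpierced body about its centre: I₀ = (1/12)M(a²+b²) = (1/12)(2.9)[(0.613)² + (0.28)²] = 0.10976 kg m².
The removed disk has mass m = M·πr²/(ab) = (2.9)·π(0.0899)²/(0.613·0.28) = 0.42899 kg (same uniform areal density).
Its moment of inertia about the rotation axis (parallel-axis theorem): I_hole = (1/2)mr² + md² = (1/2)(0.42899)(0.0899)² + (0.42899)(0.00765)² = 0.0017587 kg m².
Treating the hole as negative mass, I = I₀ − I_hole = 0.10976 − 0.0017587 = 0.108 kg m².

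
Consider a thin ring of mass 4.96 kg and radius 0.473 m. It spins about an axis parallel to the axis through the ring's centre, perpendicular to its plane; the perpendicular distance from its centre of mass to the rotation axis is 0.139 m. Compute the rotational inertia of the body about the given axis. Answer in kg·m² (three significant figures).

I_cm = MR² = (4.96)(0.473)² = 1.1097 kg·m²; centre at d = 0.139 m, so I = I_cm + Md² gives I = 1.1097 + (4.96)(0.139)² = 1.2055 kg·m².

1.21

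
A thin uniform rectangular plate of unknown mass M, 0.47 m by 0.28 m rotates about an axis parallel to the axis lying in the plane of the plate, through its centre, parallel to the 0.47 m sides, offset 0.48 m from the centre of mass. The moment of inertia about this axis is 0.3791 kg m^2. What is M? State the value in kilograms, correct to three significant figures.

1.60

I = I_cm + Md² = (1/12)Mb² + Md² = M·[0.0833333·(0.28)² + (0.48)²] = M·0.23693.
So M = 0.3791 / 0.23693 = 1.6 kg.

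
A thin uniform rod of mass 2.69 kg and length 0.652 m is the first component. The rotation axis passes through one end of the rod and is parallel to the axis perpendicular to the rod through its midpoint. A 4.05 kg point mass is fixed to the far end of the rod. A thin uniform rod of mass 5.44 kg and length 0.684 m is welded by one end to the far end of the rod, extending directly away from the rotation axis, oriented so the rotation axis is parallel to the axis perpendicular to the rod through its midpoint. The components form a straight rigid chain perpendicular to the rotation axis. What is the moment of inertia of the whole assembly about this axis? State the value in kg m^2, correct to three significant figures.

Thin rod: I_cm = (1/12)ML² = (1/12)(2.69)(0.652)² = 0.095294 kg m^2; centre at d = 0.326 m, so I = I_cm + Md² gives I = 0.095294 + (2.69)(0.326)² = 0.38118 kg m^2.
Point mass: I_cm = 0; centre at d = 0.326 + 0.326 = 0.652 m, so I = I_cm + Md² gives I = 0 + (4.05)(0.652)² = 1.7217 kg m^2.
Thin rod: I_cm = (1/12)ML² = (1/12)(5.44)(0.684)² = 0.21209 kg m^2; centre at d = 0.326 + 0.326 + 0.342 = 0.994 m, so I = I_cm + Md² gives I = 0.21209 + (5.44)(0.994)² = 5.587 kg m^2.
Total I = 0.38118 + 1.7217 + 5.587 = 7.6899 kg m^2.

7.69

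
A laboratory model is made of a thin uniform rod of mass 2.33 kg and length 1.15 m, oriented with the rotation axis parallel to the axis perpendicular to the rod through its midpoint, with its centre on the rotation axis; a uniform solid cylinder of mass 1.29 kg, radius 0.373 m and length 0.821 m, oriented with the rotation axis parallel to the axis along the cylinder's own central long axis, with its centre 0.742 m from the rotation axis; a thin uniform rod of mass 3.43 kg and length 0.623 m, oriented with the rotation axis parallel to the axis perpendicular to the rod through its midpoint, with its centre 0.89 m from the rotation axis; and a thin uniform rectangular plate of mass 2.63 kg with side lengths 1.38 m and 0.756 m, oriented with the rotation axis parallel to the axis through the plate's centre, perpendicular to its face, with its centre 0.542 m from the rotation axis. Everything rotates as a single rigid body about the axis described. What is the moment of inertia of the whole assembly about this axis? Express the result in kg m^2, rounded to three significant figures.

Thin rod: I_cm = (1/12)ML² = (1/12)(2.33)(1.15)² = 0.25679 kg m^2; axis through the centre, so I = 0.25679 kg m^2.
Solid cylinder: I_cm = (1/2)MR² = (1/2)(1.29)(0.373)² = 0.089738 kg m^2; centre at d = 0.742 m, so I = I_cm + Md² gives I = 0.089738 + (1.29)(0.742)² = 0.79997 kg m^2.
Thin rod: I_cm = (1/12)ML² = (1/12)(3.43)(0.623)² = 0.11094 kg m^2; centre at d = 0.89 m, so I = I_cm + Md² gives I = 0.11094 + (3.43)(0.89)² = 2.8278 kg m^2.
Rectangular plate: I_cm = (1/12)M(a²+b²) = (1/12)(2.63)[(1.38)² + (0.756)²] = 0.54264 kg m^2; centre at d = 0.542 m, so I = I_cm + Md² gives I = 0.54264 + (2.63)(0.542)² = 1.3152 kg m^2.
Total I = 0.25679 + 0.79997 + 2.8278 + 1.3152 = 5.1998 kg m^2.

5.20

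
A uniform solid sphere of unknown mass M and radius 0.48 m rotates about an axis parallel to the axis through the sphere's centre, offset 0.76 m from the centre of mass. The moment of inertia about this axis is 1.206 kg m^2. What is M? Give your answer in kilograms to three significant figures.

1.80

I = I_cm + Md² = (2/5)MR² + Md² = M·[0.4·(0.48)² + (0.76)²] = M·0.66976.
So M = 1.206 / 0.66976 = 1.8006 kg.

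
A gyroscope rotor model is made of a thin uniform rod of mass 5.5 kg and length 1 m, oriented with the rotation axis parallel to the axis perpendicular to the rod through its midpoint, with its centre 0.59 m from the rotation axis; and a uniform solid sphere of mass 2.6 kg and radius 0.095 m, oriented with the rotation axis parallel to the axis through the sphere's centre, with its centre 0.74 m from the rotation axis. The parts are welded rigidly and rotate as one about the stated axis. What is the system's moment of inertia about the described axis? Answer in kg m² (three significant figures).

Thin rod: I_cm = (1/12)ML² = (1/12)(5.5)(1)² = 0.45833 kg m²; centre at d = 0.59 m, so I = I_cm + Md² gives I = 0.45833 + (5.5)(0.59)² = 2.3729 kg m².
Solid sphere: I_cm = (2/5)MR² = (2/5)(2.6)(0.095)² = 0.009386 kg m²; centre at d = 0.74 m, so I = I_cm + Md² gives I = 0.009386 + (2.6)(0.74)² = 1.4331 kg m².
Total I = 2.3729 + 1.4331 = 3.806 kg m².

3.81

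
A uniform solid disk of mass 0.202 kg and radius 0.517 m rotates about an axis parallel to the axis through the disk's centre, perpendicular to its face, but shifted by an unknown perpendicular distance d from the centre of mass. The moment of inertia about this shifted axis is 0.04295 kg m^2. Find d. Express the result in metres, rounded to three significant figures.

0.281

About the centre-of-mass axis, I_cm = (1/2)MR² = (1/2)(0.202)(0.517)² = 0.026996 kg m^2.
Parallel axis theorem: I = I_cm + Md², so Md² = 0.04295 − 0.026996 = 0.015954 kg m^2.
d = √(0.015954 / 0.202) = 0.28103 m.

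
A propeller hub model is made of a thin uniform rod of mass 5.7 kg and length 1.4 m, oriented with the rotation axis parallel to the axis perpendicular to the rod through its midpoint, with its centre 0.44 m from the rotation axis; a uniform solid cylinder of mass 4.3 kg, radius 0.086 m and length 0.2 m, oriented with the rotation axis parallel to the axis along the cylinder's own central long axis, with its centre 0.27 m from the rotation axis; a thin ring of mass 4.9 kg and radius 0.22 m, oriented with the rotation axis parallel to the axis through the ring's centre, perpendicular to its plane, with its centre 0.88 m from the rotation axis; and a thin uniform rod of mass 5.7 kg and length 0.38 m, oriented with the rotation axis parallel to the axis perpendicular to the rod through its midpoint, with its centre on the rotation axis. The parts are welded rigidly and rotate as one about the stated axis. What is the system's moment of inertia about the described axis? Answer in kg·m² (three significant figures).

Thin rod: I_cm = (1/12)ML² = (1/12)(5.7)(1.4)² = 0.931 kg·m²; centre at d = 0.44 m, so I = I_cm + Md² gives I = 0.931 + (5.7)(0.44)² = 2.0345 kg·m².
Solid cylinder: I_cm = (1/2)MR² = (1/2)(4.3)(0.086)² = 0.015901 kg·m²; centre at d = 0.27 m, so I = I_cm + Md² gives I = 0.015901 + (4.3)(0.27)² = 0.32937 kg·m².
Thin ring: I_cm = MR² = (4.9)(0.22)² = 0.23716 kg·m²; centre at d = 0.88 m, so I = I_cm + Md² gives I = 0.23716 + (4.9)(0.88)² = 4.0317 kg·m².
Thin rod: I_cm = (1/12)ML² = (1/12)(5.7)(0.38)² = 0.06859 kg·m²; axis through the centre, so I = 0.06859 kg·m².
Total I = 2.0345 + 0.32937 + 4.0317 + 0.06859 = 6.4642 kg·m².

6.46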